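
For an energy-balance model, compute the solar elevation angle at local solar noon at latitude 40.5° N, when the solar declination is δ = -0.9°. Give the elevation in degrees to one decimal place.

48.6°

At local noon the hour angle is zero, so the zenith angle equals |ϕ − δ| = |+40.5° − (-0.900°)| = 41.400°.
Elevation = 90° − 41.400° = 48.6°.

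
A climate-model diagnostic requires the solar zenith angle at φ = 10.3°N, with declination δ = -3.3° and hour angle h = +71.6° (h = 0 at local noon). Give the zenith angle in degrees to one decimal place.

θ_z = 72.6°

cos θ_z = sin φ sin δ + cos φ cos δ cos h = -0.010293 + 0.310047 = 0.299754.
θ_z = arccos(0.299754) = 72.6°.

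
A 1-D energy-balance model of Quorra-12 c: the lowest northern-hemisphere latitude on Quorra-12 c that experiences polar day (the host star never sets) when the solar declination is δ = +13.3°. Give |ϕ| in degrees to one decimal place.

|ϕ| = 76.7°

Polar day requires cos h₀ = −tan ϕ tan δ ≤ −1, i.e. tan ϕ tan δ ≥ 1.
The boundary is |tan ϕ| · |tan δ| = 1, so |ϕ| = 90° − |δ| = 90° − 13.3° = 76.7° in the northern hemisphere.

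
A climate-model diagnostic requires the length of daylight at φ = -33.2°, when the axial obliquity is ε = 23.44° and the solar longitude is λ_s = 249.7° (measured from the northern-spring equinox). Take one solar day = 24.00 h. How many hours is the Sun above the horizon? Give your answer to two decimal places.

14.03 h

Solar declination: sin δ = sin ε · sin λ_s = sin 23.44° × sin 249.7° = -0.37308, so δ = -21.906°.
cos H₀ = −tan φ · tan δ = −tan(-33.2°) × tan(-21.906°) = -0.2631, so H₀ = 1.8371 rad = 105.26°.
Daylight = 2H₀/(2π) × 24.00 h = (1.8371/π) × 24.00 = 14.03 h.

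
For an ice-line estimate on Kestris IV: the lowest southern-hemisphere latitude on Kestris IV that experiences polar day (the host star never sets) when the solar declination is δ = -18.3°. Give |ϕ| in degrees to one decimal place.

Polar day requires cos h₀ = −tan ϕ tan δ ≤ −1, i.e. tan ϕ tan δ ≥ 1.
The boundary is |tan ϕ| · |tan δ| = 1, so |ϕ| = 90° − |δ| = 90° − 18.3° = 71.7° in the southern hemisphere.

|ϕ| = 71.7°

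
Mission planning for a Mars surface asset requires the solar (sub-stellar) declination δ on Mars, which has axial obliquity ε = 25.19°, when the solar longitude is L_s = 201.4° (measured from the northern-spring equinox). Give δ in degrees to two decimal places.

sin δ = sin ε · sin L_s = sin 25.19° × sin 201.4° = -0.155299.
δ = arcsin(-0.155299) = -8.93°.

δ = -8.93°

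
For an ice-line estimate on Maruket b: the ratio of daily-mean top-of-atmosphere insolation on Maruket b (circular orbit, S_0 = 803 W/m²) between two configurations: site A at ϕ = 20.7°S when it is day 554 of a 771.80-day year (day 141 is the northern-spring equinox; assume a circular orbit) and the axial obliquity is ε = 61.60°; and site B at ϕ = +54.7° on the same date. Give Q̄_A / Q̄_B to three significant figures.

— Configuration A (ϕ=-20.7°):
Solar longitude: L_s = 360° × (554 − 141)/771.80 = 192.641°.
sin δ = sin 61.60° × sin 192.641° = -0.19250, so δ = -11.099°.
cos h₀ = −tan(-20.7°) tan(-11.099°) = -0.0741, h₀ = 1.6450 rad.
Bracket: h₀ sin ϕ sin δ + cos ϕ cos δ sin h₀ = 1.6450×-0.35347×-0.19250 + 0.93544×0.98130×0.99725 = 0.111931 + 0.915423 = 1.027354.
Q̄ = (S_0/π) × [bracket] = (803/π) × 1.027354 = 262.59 W/m².
— Configuration B (ϕ=+54.7°):
cos h₀ = −tan(+54.7°) tan(-11.099°) = 0.2771, h₀ = 1.2901 rad.
Bracket: h₀ sin ϕ sin δ + cos ϕ cos δ sin h₀ = 1.2901×0.81614×-0.19250 + 0.57786×0.98130×0.96085 = -0.202684 + 0.544854 = 0.342170.
Q̄ = (S_0/π) × [bracket] = (803/π) × 0.342170 = 87.460 W/m².
Ratio Q̄_A / Q̄_B = 262.59 / 87.460 = 3.002.

Q̄_A / Q̄_B ≈ 3.00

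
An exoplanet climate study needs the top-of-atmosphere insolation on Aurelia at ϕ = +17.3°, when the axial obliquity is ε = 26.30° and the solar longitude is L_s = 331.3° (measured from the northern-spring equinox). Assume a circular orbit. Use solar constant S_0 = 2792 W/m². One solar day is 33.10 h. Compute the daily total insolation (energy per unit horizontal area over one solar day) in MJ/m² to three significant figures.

Solar declination: sin δ = sin ε · sin L_s = sin 26.30° × sin 331.3° = -0.21277, so δ = -12.285°.
cos h₀ = −tan(+17.3°) tan(-12.285°) = 0.0678, h₀ = 1.5029 rad.
Bracket: h₀ sin ϕ sin δ + cos ϕ cos δ sin h₀ = 1.5029×0.29737×-0.21277 + 0.95476×0.97710×0.99770 = -0.095091 + 0.930750 = 0.835659.
Q̄ = (S_0/π) × [bracket] = (2792/π) × 0.835659 = 742.67 W/m².
Daily total = Q̄ × 33.10 h × 3600 s/h = 742.67 × 33.10 × 3600 / 10⁶ = 88.50 MJ/m².

88.5 MJ/m²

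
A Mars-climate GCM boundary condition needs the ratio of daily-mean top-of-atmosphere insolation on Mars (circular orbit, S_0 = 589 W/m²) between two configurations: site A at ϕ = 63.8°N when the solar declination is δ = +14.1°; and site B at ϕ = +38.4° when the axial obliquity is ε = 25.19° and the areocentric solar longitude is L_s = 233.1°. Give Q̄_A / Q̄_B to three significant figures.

Q̄_A / Q̄_B ≈ 1.90

— Configuration A (ϕ=+63.8°):
cos h₀ = −tan(+63.8°) tan(+14.100°) = -0.5105, h₀ = 2.1065 rad.
Bracket: h₀ sin ϕ sin δ + cos ϕ cos δ sin h₀ = 2.1065×0.89726×0.24362 + 0.44151×0.96987×0.85990 = 0.460461 + 0.368215 = 0.828676.
Q̄ = (S_0/π) × [bracket] = (589/π) × 0.828676 = 155.36 W/m².
— Configuration B (ϕ=+38.4°):
sin δ = sin 25.19° × sin 233.1° = -0.34036, so δ = -19.899°.
cos h₀ = −tan(+38.4°) tan(-19.899°) = 0.2869, h₀ = 1.2798 rad.
Bracket: h₀ sin ϕ sin δ + cos ϕ cos δ sin h₀ = 1.2798×0.62115×-0.34036 + 0.78369×0.94029×0.95796 = -0.270568 + 0.705917 = 0.435349.
Q̄ = (S_0/π) × [bracket] = (589/π) × 0.435349 = 81.621 W/m².
Ratio Q̄_A / Q̄_B = 155.36 / 81.621 = 1.903.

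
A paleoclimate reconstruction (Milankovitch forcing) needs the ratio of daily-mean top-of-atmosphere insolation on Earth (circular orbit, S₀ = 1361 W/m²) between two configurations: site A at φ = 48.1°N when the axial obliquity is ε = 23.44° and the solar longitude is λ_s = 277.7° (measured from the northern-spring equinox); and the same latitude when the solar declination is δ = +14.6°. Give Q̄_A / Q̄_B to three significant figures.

Q̄_A / Q̄_B ≈ 0.232

— Configuration A (φ=+48.1°):
Solar declination: sin δ = sin ε · sin λ_s = sin 23.44° × sin 277.7° = -0.39420, so δ = -23.216°.
cos H₀ = −tan(+48.1°) tan(-23.216°) = 0.4781, H₀ = 1.0724 rad.
Bracket: H₀ sin φ sin δ + cos φ cos δ sin H₀ = 1.0724×0.74431×-0.39420 + 0.66783×0.91902×0.87833 = -0.314650 + 0.539074 = 0.224424.
Q̄ = (S₀/π) × [bracket] = (1361/π) × 0.224424 = 97.225 W/m².
— Configuration B (φ=+48.1°):
cos H₀ = −tan(+48.1°) tan(+14.600°) = -0.2903, H₀ = 1.8653 rad.
Bracket: H₀ sin φ sin δ + cos φ cos δ sin H₀ = 1.8653×0.74431×0.25207 + 0.66783×0.96771×0.95693 = 0.349964 + 0.618431 = 0.968395.
Q̄ = (S₀/π) × [bracket] = (1361/π) × 0.968395 = 419.53 W/m².
Ratio Q̄_A / Q̄_B = 97.225 / 419.53 = 0.2317.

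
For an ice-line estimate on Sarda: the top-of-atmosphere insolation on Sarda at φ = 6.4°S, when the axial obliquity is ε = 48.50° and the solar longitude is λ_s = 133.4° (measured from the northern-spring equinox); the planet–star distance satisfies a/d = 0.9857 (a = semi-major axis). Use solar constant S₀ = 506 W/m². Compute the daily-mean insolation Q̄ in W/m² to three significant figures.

Q̄ ≈ 116 W/m²

Solar declination: sin δ = sin ε · sin λ_s = sin 48.50° × sin 133.4° = 0.54417, so δ = +32.968°.
cos H₀ = −tan(-6.4°) tan(+32.968°) = 0.0728, H₀ = 1.4980 rad.
Bracket: H₀ sin φ sin δ + cos φ cos δ sin H₀ = 1.4980×-0.11147×0.54417 + 0.99377×0.83897×0.99735 = -0.090867 + 0.831534 = 0.740667.
Inverse-square distance factor (a/d)² = 0.9857² = 0.971604.
Q̄ = (S₀/π) × 0.971604 × [bracket] = (506/π) × 0.971604 × 0.740667 = 115.9 W/m².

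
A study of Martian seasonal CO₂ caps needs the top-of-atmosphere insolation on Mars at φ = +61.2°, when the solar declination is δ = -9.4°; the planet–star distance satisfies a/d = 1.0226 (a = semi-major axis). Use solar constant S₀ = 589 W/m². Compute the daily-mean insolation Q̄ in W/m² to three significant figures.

cos H₀ = −tan(+61.2°) tan(-9.400°) = 0.3011, H₀ = 1.2649 rad.
Bracket: H₀ sin φ sin δ + cos φ cos δ sin H₀ = 1.2649×0.87631×-0.16333 + 0.48175×0.98657×0.95358 = -0.181042 + 0.453218 = 0.272176.
Inverse-square distance factor (a/d)² = 1.0226² = 1.045711.
Q̄ = (S₀/π) × 1.045711 × [bracket] = (589/π) × 1.045711 × 0.272176 = 53.36 W/m².

Q̄ ≈ 53.4 W/m²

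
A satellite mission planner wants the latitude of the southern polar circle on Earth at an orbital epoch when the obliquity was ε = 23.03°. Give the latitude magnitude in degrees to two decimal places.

66.97°

The polar circle is the lowest latitude that experiences at least one full rotation of continuous darkness at the northern-summer solstice; it lies at |φ| = 90° − ε = 90° − 23.03° = 66.97°.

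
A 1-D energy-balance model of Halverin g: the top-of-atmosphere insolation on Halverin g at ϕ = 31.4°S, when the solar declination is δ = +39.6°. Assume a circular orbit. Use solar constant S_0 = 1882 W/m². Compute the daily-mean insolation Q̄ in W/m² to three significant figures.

cos h₀ = −tan(-31.4°) tan(+39.600°) = 0.5050, h₀ = 1.0415 rad.
Bracket: h₀ sin ϕ sin δ + cos ϕ cos δ sin h₀ = 1.0415×-0.52101×0.63742 + 0.85355×0.77051×0.86314 = -0.345884 + 0.567660 = 0.221776.
Q̄ = (S_0/π) × [bracket] = (1882/π) × 0.221776 = 132.9 W/m².

Q̄ ≈ 133 W/m²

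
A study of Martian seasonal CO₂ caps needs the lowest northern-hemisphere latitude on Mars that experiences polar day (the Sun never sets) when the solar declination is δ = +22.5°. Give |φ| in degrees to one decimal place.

|φ| = 67.5°

Polar day requires cos H₀ = −tan φ tan δ ≤ −1, i.e. tan φ tan δ ≥ 1.
The boundary is |tan φ| · |tan δ| = 1, so |φ| = 90° − |δ| = 90° − 22.5° = 67.5° in the northern hemisphere.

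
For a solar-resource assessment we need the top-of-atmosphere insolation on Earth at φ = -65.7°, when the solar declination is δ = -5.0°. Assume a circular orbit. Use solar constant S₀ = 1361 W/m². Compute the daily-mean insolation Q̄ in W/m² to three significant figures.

cos H₀ = −tan(-65.7°) tan(-5.000°) = -0.1938, H₀ = 1.7658 rad.
Bracket: H₀ sin φ sin δ + cos φ cos δ sin H₀ = 1.7658×-0.91140×-0.08716 + 0.41151×0.99619×0.98105 = 0.140271 + 0.402174 = 0.542445.
Q̄ = (S₀/π) × [bracket] = (1361/π) × 0.542445 = 235.0 W/m².

Q̄ ≈ 235 W/m²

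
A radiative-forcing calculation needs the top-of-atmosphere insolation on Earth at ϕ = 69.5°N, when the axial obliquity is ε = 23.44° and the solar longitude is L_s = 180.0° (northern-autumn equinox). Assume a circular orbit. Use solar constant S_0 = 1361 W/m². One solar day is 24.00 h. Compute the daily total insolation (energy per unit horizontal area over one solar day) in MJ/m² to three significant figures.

13.1 MJ/m²

Solar declination: sin δ = sin ε · sin L_s = sin 23.44° × sin 180.0° = 0.00000, so δ = +0.000°.
cos h₀ = −tan(+69.5°) tan(+0.000°) = -0.0000, h₀ = 1.5708 rad.
Bracket: h₀ sin ϕ sin δ + cos ϕ cos δ sin h₀ = 1.5708×0.93667×0.00000 + 0.35021×1.00000×1.00000 = 0.000000 + 0.350210 = 0.350210.
Q̄ = (S_0/π) × [bracket] = (1361/π) × 0.350210 = 151.72 W/m².
Daily total = Q̄ × 24.00 h × 3600 s/h = 151.72 × 24.00 × 3600 / 10⁶ = 13.11 MJ/m².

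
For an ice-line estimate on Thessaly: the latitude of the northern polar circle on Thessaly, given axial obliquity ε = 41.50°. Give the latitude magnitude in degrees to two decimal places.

The polar circle is the lowest latitude that experiences at least one full rotation of continuous daylight at the northern-summer solstice; it lies at |φ| = 90° − ε = 90° − 41.50° = 48.50°.

48.50°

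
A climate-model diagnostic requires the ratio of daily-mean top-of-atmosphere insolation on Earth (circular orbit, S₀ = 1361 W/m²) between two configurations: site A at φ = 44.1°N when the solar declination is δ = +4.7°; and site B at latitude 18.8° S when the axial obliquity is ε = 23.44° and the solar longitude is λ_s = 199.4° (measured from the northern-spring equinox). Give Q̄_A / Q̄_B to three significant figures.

Q̄_A / Q̄_B ≈ 0.803

— Configuration A (φ=+44.1°):
cos H₀ = −tan(+44.1°) tan(+4.700°) = -0.0797, H₀ = 1.6506 rad.
Bracket: H₀ sin φ sin δ + cos φ cos δ sin H₀ = 1.6506×0.69591×0.08194 + 0.71813×0.99664×0.99682 = 0.094122 + 0.713441 = 0.807563.
Q̄ = (S₀/π) × [bracket] = (1361/π) × 0.807563 = 349.85 W/m².
— Configuration B (φ=-18.8°):
Solar declination: sin δ = sin ε · sin λ_s = sin 23.44° × sin 199.4° = -0.13213, so δ = -7.593°.
cos H₀ = −tan(-18.8°) tan(-7.593°) = -0.0454, H₀ = 1.6162 rad.
Bracket: H₀ sin φ sin δ + cos φ cos δ sin H₀ = 1.6162×-0.32227×-0.13213 + 0.94665×0.99123×0.99897 = 0.068820 + 0.937381 = 1.006201.
Q̄ = (S₀/π) × [bracket] = (1361/π) × 1.006201 = 435.91 W/m².
Ratio Q̄_A / Q̄_B = 349.85 / 435.91 = 0.8026.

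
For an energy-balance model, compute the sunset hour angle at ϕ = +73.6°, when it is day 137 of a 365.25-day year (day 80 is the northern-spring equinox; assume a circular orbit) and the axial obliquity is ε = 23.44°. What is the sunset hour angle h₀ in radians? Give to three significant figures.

h₀ = 3.14 rad

Solar longitude: L_s = 360° × (137 − 80)/365.25 = 56.181°.
sin δ = sin 23.44° × sin 56.181° = 0.33048, so δ = +19.298°.
Sunrise equation: cos h₀ = −tan ϕ · tan δ = -1.1897 ≤ −1, so the Sun never sets (polar day) and h₀ = π.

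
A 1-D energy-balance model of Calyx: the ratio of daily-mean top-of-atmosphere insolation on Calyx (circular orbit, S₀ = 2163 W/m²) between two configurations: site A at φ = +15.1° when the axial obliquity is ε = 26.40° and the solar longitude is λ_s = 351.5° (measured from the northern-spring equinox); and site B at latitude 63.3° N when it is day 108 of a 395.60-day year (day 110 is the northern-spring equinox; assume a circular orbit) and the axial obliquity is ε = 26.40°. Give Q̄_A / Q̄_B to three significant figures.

— Configuration A (φ=+15.1°):
Solar declination: sin δ = sin ε · sin λ_s = sin 26.40° × sin 351.5° = -0.06572, so δ = -3.768°.
cos H₀ = −tan(+15.1°) tan(-3.768°) = 0.0178, H₀ = 1.5530 rad.
Bracket: H₀ sin φ sin δ + cos φ cos δ sin H₀ = 1.5530×0.26050×-0.06572 + 0.96547×0.99784×0.99984 = -0.026587 + 0.963230 = 0.936643.
Q̄ = (S₀/π) × [bracket] = (2163/π) × 0.936643 = 644.88 W/m².
— Configuration B (φ=+63.3°):
Solar longitude: λ_s = 360° × (108 − 110)/395.60 = -1.820°, i.e. -1.820° + 360° = 358.180°.
sin δ = sin 26.40° × sin 358.180° = -0.01412, so δ = -0.809°.
cos H₀ = −tan(+63.3°) tan(-0.809°) = 0.0281, H₀ = 1.5427 rad.
Bracket: H₀ sin φ sin δ + cos φ cos δ sin H₀ = 1.5427×0.89337×-0.01412 + 0.44932×0.99990×0.99961 = -0.019460 + 0.449100 = 0.429640.
Q̄ = (S₀/π) × [bracket] = (2163/π) × 0.429640 = 295.81 W/m².
Ratio Q̄_A / Q̄_B = 644.88 / 295.81 = 2.180.

Q̄_A / Q̄_B ≈ 2.18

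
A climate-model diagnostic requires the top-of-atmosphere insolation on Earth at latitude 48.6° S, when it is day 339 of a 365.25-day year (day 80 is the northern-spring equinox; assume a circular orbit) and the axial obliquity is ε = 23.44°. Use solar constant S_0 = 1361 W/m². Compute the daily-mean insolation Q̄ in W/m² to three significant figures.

Solar longitude: L_s = 360° × (339 − 80)/365.25 = 255.277°.
sin δ = sin 23.44° × sin 255.277° = -0.38473, so δ = -22.627°.
cos h₀ = −tan(-48.6°) tan(-22.627°) = -0.4728, h₀ = 2.0632 rad.
Bracket: h₀ sin ϕ sin δ + cos ϕ cos δ sin h₀ = 2.0632×-0.75011×-0.38473 + 0.66131×0.92303×0.88118 = 0.595419 + 0.537880 = 1.133299.
Q̄ = (S_0/π) × [bracket] = (1361/π) × 1.133299 = 491.0 W/m².

Q̄ ≈ 491 W/m²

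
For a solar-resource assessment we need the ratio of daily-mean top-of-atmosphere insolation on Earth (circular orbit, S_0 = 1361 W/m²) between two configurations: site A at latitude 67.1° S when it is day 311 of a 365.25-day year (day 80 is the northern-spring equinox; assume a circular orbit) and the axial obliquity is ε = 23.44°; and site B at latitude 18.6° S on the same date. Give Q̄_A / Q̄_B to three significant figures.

Q̄_A / Q̄_B ≈ 0.852

— Configuration A (ϕ=-67.1°):
Solar longitude: L_s = 360° × (311 − 80)/365.25 = 227.680°.
sin δ = sin 23.44° × sin 227.680° = -0.29412, so δ = -17.105°.
cos h₀ = −tan(-67.1°) tan(-17.105°) = -0.7285, h₀ = 2.3869 rad.
Bracket: h₀ sin ϕ sin δ + cos ϕ cos δ sin h₀ = 2.3869×-0.92119×-0.29412 + 0.38912×0.95577×0.68504 = 0.646708 + 0.254773 = 0.901481.
Q̄ = (S_0/π) × [bracket] = (1361/π) × 0.901481 = 390.54 W/m².
— Configuration B (ϕ=-18.6°):
cos h₀ = −tan(-18.6°) tan(-17.105°) = -0.1036, h₀ = 1.6745 rad.
Bracket: h₀ sin ϕ sin δ + cos ϕ cos δ sin h₀ = 1.6745×-0.31896×-0.29412 + 0.94777×0.95577×0.99462 = 0.157089 + 0.900977 = 1.058066.
Q̄ = (S_0/π) × [bracket] = (1361/π) × 1.058066 = 458.38 W/m².
Ratio Q̄_A / Q̄_B = 390.54 / 458.38 = 0.8520.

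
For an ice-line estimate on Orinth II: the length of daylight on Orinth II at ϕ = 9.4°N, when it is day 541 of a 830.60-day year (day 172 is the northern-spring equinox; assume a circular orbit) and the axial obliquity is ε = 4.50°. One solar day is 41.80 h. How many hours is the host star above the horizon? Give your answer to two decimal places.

20.96 h

Solar longitude: L_s = 360° × (541 − 172)/830.60 = 159.933°.
sin δ = sin 4.50° × sin 159.933° = 0.02692, so δ = +1.543°.
cos h₀ = −tan ϕ · tan δ = −tan(+9.4°) × tan(+1.543°) = -0.0045, so h₀ = 1.5753 rad = 90.26°.
Daylight = 2h₀/(2π) × 41.80 h = (1.5753/π) × 41.80 = 20.96 h.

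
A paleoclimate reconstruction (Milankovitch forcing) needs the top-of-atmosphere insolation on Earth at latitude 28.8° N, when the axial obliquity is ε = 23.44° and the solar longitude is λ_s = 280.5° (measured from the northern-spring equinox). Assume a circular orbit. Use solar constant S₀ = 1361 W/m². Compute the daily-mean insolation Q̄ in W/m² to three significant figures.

Q̄ ≈ 231 W/m²

Solar declination: sin δ = sin ε · sin λ_s = sin 23.44° × sin 280.5° = -0.39113, so δ = -23.025°.
cos H₀ = −tan(+28.8°) tan(-23.025°) = 0.2336, H₀ = 1.3350 rad.
Bracket: H₀ sin φ sin δ + cos φ cos δ sin H₀ = 1.3350×0.48175×-0.39113 + 0.87631×0.92034×0.97232 = -0.251550 + 0.784179 = 0.532629.
Q̄ = (S₀/π) × [bracket] = (1361/π) × 0.532629 = 230.7 W/m².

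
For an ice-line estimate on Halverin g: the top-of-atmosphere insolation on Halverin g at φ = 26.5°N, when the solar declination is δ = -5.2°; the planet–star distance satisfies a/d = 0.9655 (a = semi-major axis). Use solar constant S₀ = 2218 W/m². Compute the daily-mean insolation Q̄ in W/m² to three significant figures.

cos H₀ = −tan(+26.5°) tan(-5.200°) = 0.0454, H₀ = 1.5254 rad.
Bracket: H₀ sin φ sin δ + cos φ cos δ sin H₀ = 1.5254×0.44620×-0.09063 + 0.89493×0.99588×0.99897 = -0.061686 + 0.890325 = 0.828639.
Inverse-square distance factor (a/d)² = 0.9655² = 0.932190.
Q̄ = (S₀/π) × 0.932190 × [bracket] = (2218/π) × 0.932190 × 0.828639 = 545.4 W/m².

Q̄ ≈ 545 W/m²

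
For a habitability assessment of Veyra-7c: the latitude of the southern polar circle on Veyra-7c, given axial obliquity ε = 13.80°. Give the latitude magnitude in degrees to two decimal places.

The polar circle is the lowest latitude that experiences at least one full rotation of continuous darkness at the northern-summer solstice; it lies at |ϕ| = 90° − ε = 90° − 13.80° = 76.20°.

76.20°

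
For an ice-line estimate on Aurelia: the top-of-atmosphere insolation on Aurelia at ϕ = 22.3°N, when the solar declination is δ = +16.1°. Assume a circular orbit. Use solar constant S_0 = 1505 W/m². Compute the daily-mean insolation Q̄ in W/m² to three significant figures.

Q̄ ≈ 508 W/m²

cos h₀ = −tan(+22.3°) tan(+16.100°) = -0.1184, h₀ = 1.6895 rad.
Bracket: h₀ sin ϕ sin δ + cos ϕ cos δ sin h₀ = 1.6895×0.37946×0.27731 + 0.92521×0.96078×0.99297 = 0.177783 + 0.882674 = 1.060457.
Q̄ = (S_0/π) × [bracket] = (1505/π) × 1.060457 = 508.0 W/m².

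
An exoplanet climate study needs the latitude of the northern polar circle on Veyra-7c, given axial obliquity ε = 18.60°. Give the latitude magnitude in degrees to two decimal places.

The polar circle is the lowest latitude that experiences at least one full rotation of continuous daylight at the northern-summer solstice; it lies at |φ| = 90° − ε = 90° − 18.60° = 71.40°.

71.40°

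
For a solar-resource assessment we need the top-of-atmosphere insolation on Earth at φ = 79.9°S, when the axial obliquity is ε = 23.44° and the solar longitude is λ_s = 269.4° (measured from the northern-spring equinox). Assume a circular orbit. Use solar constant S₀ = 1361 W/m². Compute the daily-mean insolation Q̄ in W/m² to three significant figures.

Q̄ ≈ 533 W/m²

Solar declination: sin δ = sin ε · sin λ_s = sin 23.44° × sin 269.4° = -0.39777, so δ = -23.439°.
cos H₀ = −tan(-79.9°) tan(-23.439°) = -2.4339 ≤ −1 ⇒ polar day, H₀ = π.
Bracket: H₀ sin φ sin δ + cos φ cos δ sin H₀ = 3.1416×-0.98450×-0.39777 + 0.17537×0.91749×0.00000 = 1.230265 + 0.000000 = 1.230265.
Q̄ = (S₀/π) × [bracket] = (1361/π) × 1.230265 = 533.0 W/m².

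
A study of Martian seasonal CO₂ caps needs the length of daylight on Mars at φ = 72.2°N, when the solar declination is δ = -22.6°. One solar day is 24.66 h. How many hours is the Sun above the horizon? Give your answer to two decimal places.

0.00 h

cos H₀ = −tan φ · tan δ = 1.2965 ≥ 1, so the Sun never rises (polar night) and H₀ = 0.
Daylight = 2H₀/(2π) × 24.66 h = (0.0000/π) × 24.66 = 0.00 h.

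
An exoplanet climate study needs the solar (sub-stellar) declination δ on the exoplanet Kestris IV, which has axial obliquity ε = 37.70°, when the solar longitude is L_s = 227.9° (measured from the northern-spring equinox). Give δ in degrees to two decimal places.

sin δ = sin ε · sin L_s = sin 37.70° × sin 227.9° = -0.453738.
δ = arcsin(-0.453738) = -26.98°.

δ = -26.98°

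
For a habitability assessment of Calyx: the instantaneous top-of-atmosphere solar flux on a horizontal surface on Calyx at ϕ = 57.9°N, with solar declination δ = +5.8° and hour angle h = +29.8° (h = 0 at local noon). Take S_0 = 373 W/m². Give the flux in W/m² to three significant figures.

cos θ_z = sin ϕ sin δ + cos ϕ cos δ cos h = 0.085607 + 0.458769 = 0.544376.
Flux = S_0 · cos θ_z = 373 × 0.544376 = 203.1 W/m².

203 W/m²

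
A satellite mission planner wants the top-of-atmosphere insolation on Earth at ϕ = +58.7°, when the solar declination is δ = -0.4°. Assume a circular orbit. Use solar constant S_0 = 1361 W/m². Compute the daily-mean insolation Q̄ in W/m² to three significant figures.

Q̄ ≈ 221 W/m²

cos h₀ = −tan(+58.7°) tan(-0.400°) = 0.0115, h₀ = 1.5593 rad.
Bracket: h₀ sin ϕ sin δ + cos ϕ cos δ sin h₀ = 1.5593×0.85446×-0.00698 + 0.51952×0.99998×0.99993 = -0.009300 + 0.519473 = 0.510173.
Q̄ = (S_0/π) × [bracket] = (1361/π) × 0.510173 = 221.0 W/m².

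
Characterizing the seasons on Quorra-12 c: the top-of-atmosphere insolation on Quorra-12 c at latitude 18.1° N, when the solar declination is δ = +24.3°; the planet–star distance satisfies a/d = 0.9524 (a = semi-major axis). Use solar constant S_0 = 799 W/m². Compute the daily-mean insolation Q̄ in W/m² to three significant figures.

Q̄ ≈ 248 W/m²

cos h₀ = −tan(+18.1°) tan(+24.300°) = -0.1476, h₀ = 1.7189 rad.
Bracket: h₀ sin ϕ sin δ + cos ϕ cos δ sin h₀ = 1.7189×0.31068×0.41151 + 0.95052×0.91140×0.98905 = 0.219758 + 0.856818 = 1.076576.
Inverse-square distance factor (a/d)² = 0.9524² = 0.907066.
Q̄ = (S_0/π) × 0.907066 × [bracket] = (799/π) × 0.907066 × 1.076576 = 248.4 W/m².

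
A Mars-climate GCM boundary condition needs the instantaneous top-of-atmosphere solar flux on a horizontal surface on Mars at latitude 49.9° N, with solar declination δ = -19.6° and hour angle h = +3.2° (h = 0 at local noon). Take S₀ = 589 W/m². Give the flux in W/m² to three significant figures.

cos θ_z = sin φ sin δ + cos φ cos δ cos h = -0.256594 + 0.605855 = 0.349261.
Flux = S₀ · cos θ_z = 589 × 0.349261 = 205.7 W/m².

206 W/m²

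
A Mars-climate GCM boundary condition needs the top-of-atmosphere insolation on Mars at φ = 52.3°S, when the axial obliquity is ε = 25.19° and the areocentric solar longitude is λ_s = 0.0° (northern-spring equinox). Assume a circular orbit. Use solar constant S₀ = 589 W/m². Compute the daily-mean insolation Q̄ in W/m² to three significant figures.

Q̄ ≈ 115 W/m²

sin δ = sin 25.19° × sin 0.0° = 0.00000, so δ = +0.000°.
cos H₀ = −tan(-52.3°) tan(+0.000°) = 0.0000, H₀ = 1.5708 rad.
Bracket: H₀ sin φ sin δ + cos φ cos δ sin H₀ = 1.5708×-0.79122×0.00000 + 0.61153×1.00000×1.00000 = -0.000000 + 0.611530 = 0.611530.
Q̄ = (S₀/π) × [bracket] = (589/π) × 0.611530 = 114.7 W/m².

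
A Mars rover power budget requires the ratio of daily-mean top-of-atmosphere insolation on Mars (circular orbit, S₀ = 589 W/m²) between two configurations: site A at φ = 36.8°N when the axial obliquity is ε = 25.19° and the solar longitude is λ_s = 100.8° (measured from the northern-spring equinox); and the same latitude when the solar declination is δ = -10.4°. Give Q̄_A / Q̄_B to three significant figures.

Q̄_A / Q̄_B ≈ 1.86

— Configuration A (φ=+36.8°):
Solar declination: sin δ = sin ε · sin λ_s = sin 25.19° × sin 100.8° = 0.41808, so δ = +24.714°.
cos H₀ = −tan(+36.8°) tan(+24.714°) = -0.3443, H₀ = 1.9223 rad.
Bracket: H₀ sin φ sin δ + cos φ cos δ sin H₀ = 1.9223×0.59902×0.41808 + 0.80073×0.90841×0.93886 = 0.481418 + 0.682918 = 1.164336.
Q̄ = (S₀/π) × [bracket] = (589/π) × 1.164336 = 218.29 W/m².
— Configuration B (φ=+36.8°):
cos H₀ = −tan(+36.8°) tan(-10.400°) = 0.1373, H₀ = 1.4331 rad.
Bracket: H₀ sin φ sin δ + cos φ cos δ sin H₀ = 1.4331×0.59902×-0.18052 + 0.80073×0.98357×0.99053 = -0.154968 + 0.780116 = 0.625148.
Q̄ = (S₀/π) × [bracket] = (589/π) × 0.625148 = 117.21 W/m².
Ratio Q̄_A / Q̄_B = 218.29 / 117.21 = 1.862.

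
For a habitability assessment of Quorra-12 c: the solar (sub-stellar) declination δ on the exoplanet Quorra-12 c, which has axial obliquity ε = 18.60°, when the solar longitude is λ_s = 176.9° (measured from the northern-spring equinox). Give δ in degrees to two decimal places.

sin δ = sin ε · sin λ_s = sin 18.60° × sin 176.9° = 0.017249.
δ = arcsin(0.017249) = +0.99°.

δ = +0.99°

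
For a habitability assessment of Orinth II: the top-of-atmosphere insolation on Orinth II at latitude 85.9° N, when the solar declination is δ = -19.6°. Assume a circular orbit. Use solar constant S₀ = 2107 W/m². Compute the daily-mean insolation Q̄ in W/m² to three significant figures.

cos H₀ = −tan(+85.9°) tan(-19.600°) = 4.9676 ≥ 1 ⇒ polar night, H₀ = 0 and Q̄ = 0.

Q̄ ≈ 0.00 W/m²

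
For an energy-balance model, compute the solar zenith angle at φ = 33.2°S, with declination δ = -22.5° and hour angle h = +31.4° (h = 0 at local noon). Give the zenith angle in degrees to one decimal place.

cos θ_z = sin φ sin δ + cos φ cos δ cos h = 0.209543 + 0.659854 = 0.869397.
θ_z = arccos(0.869397) = 29.6°.

θ_z = 29.6°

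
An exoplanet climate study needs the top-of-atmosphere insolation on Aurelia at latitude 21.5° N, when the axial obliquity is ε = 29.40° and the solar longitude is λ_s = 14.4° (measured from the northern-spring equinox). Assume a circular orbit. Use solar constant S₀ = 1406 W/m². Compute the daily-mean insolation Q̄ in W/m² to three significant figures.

Solar declination: sin δ = sin ε · sin λ_s = sin 29.40° × sin 14.4° = 0.12208, so δ = +7.012°.
cos H₀ = −tan(+21.5°) tan(+7.012°) = -0.0485, H₀ = 1.6193 rad.
Bracket: H₀ sin φ sin δ + cos φ cos δ sin H₀ = 1.6193×0.36650×0.12208 + 0.93042×0.99252×0.99883 = 0.072451 + 0.922380 = 0.994831.
Q̄ = (S₀/π) × [bracket] = (1406/π) × 0.994831 = 445.2 W/m².

Q̄ ≈ 445 W/m²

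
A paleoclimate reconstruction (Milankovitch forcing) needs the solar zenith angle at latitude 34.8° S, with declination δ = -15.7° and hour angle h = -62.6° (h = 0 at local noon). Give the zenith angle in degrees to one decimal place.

cos θ_z = sin ϕ sin δ + cos ϕ cos δ cos h = 0.154435 + 0.363794 = 0.518229.
θ_z = arccos(0.518229) = 58.8°.

θ_z = 58.8°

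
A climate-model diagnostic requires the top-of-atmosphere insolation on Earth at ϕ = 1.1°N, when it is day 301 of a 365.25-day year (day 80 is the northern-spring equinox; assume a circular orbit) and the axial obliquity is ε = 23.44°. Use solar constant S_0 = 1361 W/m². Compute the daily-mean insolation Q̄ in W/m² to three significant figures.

Solar longitude: L_s = 360° × (301 − 80)/365.25 = 217.823°.
sin δ = sin 23.44° × sin 217.823° = -0.24394, so δ = -14.119°.
cos h₀ = −tan(+1.1°) tan(-14.119°) = 0.0048, h₀ = 1.5660 rad.
Bracket: h₀ sin ϕ sin δ + cos ϕ cos δ sin h₀ = 1.5660×0.01920×-0.24394 + 0.99982×0.96979×0.99999 = -0.007335 + 0.969606 = 0.962271.
Q̄ = (S_0/π) × [bracket] = (1361/π) × 0.962271 = 416.9 W/m².

Q̄ ≈ 417 W/m²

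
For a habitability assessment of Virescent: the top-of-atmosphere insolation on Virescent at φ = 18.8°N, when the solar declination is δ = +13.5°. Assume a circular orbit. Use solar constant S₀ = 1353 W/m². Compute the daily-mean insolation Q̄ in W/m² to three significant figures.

cos H₀ = −tan(+18.8°) tan(+13.500°) = -0.0817, H₀ = 1.6526 rad.
Bracket: H₀ sin φ sin δ + cos φ cos δ sin H₀ = 1.6526×0.32227×0.23345 + 0.94665×0.97237×0.99665 = 0.124332 + 0.917410 = 1.041742.
Q̄ = (S₀/π) × [bracket] = (1353/π) × 1.041742 = 448.7 W/m².

Q̄ ≈ 449 W/m²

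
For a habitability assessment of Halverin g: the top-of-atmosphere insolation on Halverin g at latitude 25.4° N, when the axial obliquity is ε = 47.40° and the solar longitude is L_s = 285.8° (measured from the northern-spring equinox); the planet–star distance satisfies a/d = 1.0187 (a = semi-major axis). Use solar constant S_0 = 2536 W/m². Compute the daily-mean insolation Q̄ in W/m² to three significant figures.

Solar declination: sin δ = sin ε · sin L_s = sin 47.40° × sin 285.8° = -0.70829, so δ = -45.096°.
cos h₀ = −tan(+25.4°) tan(-45.096°) = 0.4764, h₀ = 1.0742 rad.
Bracket: h₀ sin ϕ sin δ + cos ϕ cos δ sin h₀ = 1.0742×0.42894×-0.70829 + 0.90334×0.70593×0.87922 = -0.326357 + 0.560674 = 0.234317.
Inverse-square distance factor (a/d)² = 1.0187² = 1.037750.
Q̄ = (S_0/π) × 1.037750 × [bracket] = (2536/π) × 1.037750 × 0.234317 = 196.3 W/m².

Q̄ ≈ 196 W/m²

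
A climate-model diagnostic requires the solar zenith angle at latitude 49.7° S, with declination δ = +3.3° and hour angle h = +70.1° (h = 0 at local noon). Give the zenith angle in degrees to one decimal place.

θ_z = 79.9°

cos θ_z = sin φ sin δ + cos φ cos δ cos h = -0.043902 + 0.219789 = 0.175887.
θ_z = arccos(0.175887) = 79.9°.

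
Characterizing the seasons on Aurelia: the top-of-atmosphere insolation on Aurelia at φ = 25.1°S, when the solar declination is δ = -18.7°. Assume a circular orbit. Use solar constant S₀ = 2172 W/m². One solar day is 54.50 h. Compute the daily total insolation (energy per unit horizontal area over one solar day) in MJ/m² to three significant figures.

147 MJ/m²

cos H₀ = −tan(-25.1°) tan(-18.700°) = -0.1586, H₀ = 1.7300 rad.
Bracket: H₀ sin φ sin δ + cos φ cos δ sin H₀ = 1.7300×-0.42420×-0.32061 + 0.90557×0.94721×0.98735 = 0.235285 + 0.846914 = 1.082199.
Q̄ = (S₀/π) × [bracket] = (2172/π) × 1.082199 = 748.20 W/m².
Daily total = Q̄ × 54.50 h × 3600 s/h = 748.20 × 54.50 × 3600 / 10⁶ = 146.8 MJ/m².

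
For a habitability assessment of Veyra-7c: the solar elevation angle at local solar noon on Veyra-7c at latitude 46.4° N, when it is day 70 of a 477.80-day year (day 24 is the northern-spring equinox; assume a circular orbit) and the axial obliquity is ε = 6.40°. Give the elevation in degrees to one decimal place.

Solar longitude: λ_s = 360° × (70 − 24)/477.80 = 34.659°.
sin δ = sin 6.40° × sin 34.659° = 0.06339, so δ = +3.634°.
At local noon the hour angle is zero, so the zenith angle equals |φ − δ| = |+46.4° − (+3.634°)| = 42.766°.
Elevation = 90° − 42.766° = 47.2°.

47.2°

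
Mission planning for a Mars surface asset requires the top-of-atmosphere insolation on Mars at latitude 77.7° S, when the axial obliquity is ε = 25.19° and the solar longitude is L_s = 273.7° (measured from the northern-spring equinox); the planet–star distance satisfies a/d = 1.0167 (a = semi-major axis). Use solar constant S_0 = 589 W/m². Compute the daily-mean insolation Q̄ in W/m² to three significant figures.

Solar declination: sin δ = sin ε · sin L_s = sin 25.19° × sin 273.7° = -0.42473, so δ = -25.134°.
cos h₀ = −tan(-77.7°) tan(-25.134°) = -2.1517 ≤ −1 ⇒ polar day, h₀ = π.
Bracket: h₀ sin ϕ sin δ + cos ϕ cos δ sin h₀ = 3.1416×-0.97705×-0.42473 + 0.21303×0.90532×0.00000 = 1.303709 + 0.000000 = 1.303709.
Inverse-square distance factor (a/d)² = 1.0167² = 1.033679.
Q̄ = (S_0/π) × 1.033679 × [bracket] = (589/π) × 1.033679 × 1.303709 = 252.7 W/m².

Q̄ ≈ 253 W/m²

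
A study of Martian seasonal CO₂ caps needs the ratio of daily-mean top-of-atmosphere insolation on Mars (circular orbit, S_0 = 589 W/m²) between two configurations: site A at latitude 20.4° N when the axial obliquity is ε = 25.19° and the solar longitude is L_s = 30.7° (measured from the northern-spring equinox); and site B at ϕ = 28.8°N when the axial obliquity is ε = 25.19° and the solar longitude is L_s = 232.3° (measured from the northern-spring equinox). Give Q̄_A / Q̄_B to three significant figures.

Q̄_A / Q̄_B ≈ 1.77

— Configuration A (ϕ=+20.4°):
Solar declination: sin δ = sin ε · sin L_s = sin 25.19° × sin 30.7° = 0.21730, so δ = +12.550°.
cos h₀ = −tan(+20.4°) tan(+12.550°) = -0.0828, h₀ = 1.6537 rad.
Bracket: h₀ sin ϕ sin δ + cos ϕ cos δ sin h₀ = 1.6537×0.34857×0.21730 + 0.93728×0.97611×0.99657 = 0.125258 + 0.911750 = 1.037008.
Q̄ = (S_0/π) × [bracket] = (589/π) × 1.037008 = 194.42 W/m².
— Configuration B (ϕ=+28.8°):
Solar declination: sin δ = sin ε · sin L_s = sin 25.19° × sin 232.3° = -0.33676, so δ = -19.680°.
cos h₀ = −tan(+28.8°) tan(-19.680°) = 0.1966, h₀ = 1.3729 rad.
Bracket: h₀ sin ϕ sin δ + cos ϕ cos δ sin h₀ = 1.3729×0.48175×-0.33676 + 0.87631×0.94159×0.98048 = -0.222731 + 0.809018 = 0.586287.
Q̄ = (S_0/π) × [bracket] = (589/π) × 0.586287 = 109.92 W/m².
Ratio Q̄_A / Q̄_B = 194.42 / 109.92 = 1.769.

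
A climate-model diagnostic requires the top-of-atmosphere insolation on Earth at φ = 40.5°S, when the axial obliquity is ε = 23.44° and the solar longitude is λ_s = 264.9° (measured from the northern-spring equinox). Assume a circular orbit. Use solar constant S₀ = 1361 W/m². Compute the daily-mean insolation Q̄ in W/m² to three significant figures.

Solar declination: sin δ = sin ε · sin λ_s = sin 23.44° × sin 264.9° = -0.39621, so δ = -23.342°.
cos H₀ = −tan(-40.5°) tan(-23.342°) = -0.3686, H₀ = 1.9483 rad.
Bracket: H₀ sin φ sin δ + cos φ cos δ sin H₀ = 1.9483×-0.64945×-0.39621 + 0.76041×0.91816×0.92960 = 0.501334 + 0.649026 = 1.150360.
Q̄ = (S₀/π) × [bracket] = (1361/π) × 1.150360 = 498.4 W/m².

Q̄ ≈ 498 W/m²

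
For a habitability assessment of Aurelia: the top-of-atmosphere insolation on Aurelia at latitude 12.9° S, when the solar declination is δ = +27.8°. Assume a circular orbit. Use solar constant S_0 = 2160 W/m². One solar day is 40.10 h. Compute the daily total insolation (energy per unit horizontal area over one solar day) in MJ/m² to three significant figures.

70.0 MJ/m²

cos h₀ = −tan(-12.9°) tan(+27.800°) = 0.1208, h₀ = 1.4497 rad.
Bracket: h₀ sin ϕ sin δ + cos ϕ cos δ sin h₀ = 1.4497×-0.22325×0.46639 + 0.97476×0.88458×0.99268 = -0.150945 + 0.855942 = 0.704997.
Q̄ = (S_0/π) × [bracket] = (2160/π) × 0.704997 = 484.72 W/m².
Daily total = Q̄ × 40.10 h × 3600 s/h = 484.72 × 40.10 × 3600 / 10⁶ = 69.97 MJ/m².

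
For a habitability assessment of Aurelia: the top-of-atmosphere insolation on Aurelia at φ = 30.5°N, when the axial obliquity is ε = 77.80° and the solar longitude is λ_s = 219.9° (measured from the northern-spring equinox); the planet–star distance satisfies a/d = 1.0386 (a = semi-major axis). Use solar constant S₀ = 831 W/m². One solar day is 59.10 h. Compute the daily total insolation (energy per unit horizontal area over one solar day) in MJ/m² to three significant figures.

15.1 MJ/m²

Solar declination: sin δ = sin ε · sin λ_s = sin 77.80° × sin 219.9° = -0.62696, so δ = -38.826°.
cos H₀ = −tan(+30.5°) tan(-38.826°) = 0.4741, H₀ = 1.0769 rad.
Bracket: H₀ sin φ sin δ + cos φ cos δ sin H₀ = 1.0769×0.50754×-0.62696 + 0.86163×0.77905×0.88050 = -0.342677 + 0.591038 = 0.248361.
Inverse-square distance factor (a/d)² = 1.0386² = 1.078690.
Q̄ = (S₀/π) × 1.078690 × [bracket] = (831/π) × 1.078690 × 0.248361 = 70.865 W/m².
Daily total = Q̄ × 59.10 h × 3600 s/h = 70.865 × 59.10 × 3600 / 10⁶ = 15.08 MJ/m².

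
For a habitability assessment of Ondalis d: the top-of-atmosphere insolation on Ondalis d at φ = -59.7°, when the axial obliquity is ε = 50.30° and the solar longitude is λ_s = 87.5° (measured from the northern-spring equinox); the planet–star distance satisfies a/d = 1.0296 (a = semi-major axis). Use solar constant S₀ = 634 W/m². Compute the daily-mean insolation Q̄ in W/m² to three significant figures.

Solar declination: sin δ = sin ε · sin λ_s = sin 50.30° × sin 87.5° = 0.76867, so δ = +50.234°.
cos H₀ = −tan(-59.7°) tan(+50.234°) = 2.0565 ≥ 1 ⇒ polar night, H₀ = 0 and Q̄ = 0.
Inverse-square distance factor (a/d)² = 1.0296² = 1.060076.

Q̄ ≈ 0.00 W/m²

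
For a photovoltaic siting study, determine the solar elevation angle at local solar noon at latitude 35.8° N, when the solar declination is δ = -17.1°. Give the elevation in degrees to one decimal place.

37.1°

At local noon the hour angle is zero, so the zenith angle equals |φ − δ| = |+35.8° − (-17.100°)| = 52.900°.
Elevation = 90° − 52.900° = 37.1°.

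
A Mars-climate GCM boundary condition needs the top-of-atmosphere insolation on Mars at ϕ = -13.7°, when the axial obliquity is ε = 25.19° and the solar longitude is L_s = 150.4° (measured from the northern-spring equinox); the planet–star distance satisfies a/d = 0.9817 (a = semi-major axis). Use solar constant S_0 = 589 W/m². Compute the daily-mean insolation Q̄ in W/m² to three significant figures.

Solar declination: sin δ = sin ε · sin L_s = sin 25.19° × sin 150.4° = 0.21023, so δ = +12.136°.
cos h₀ = −tan(-13.7°) tan(+12.136°) = 0.0524, h₀ = 1.5184 rad.
Bracket: h₀ sin ϕ sin δ + cos ϕ cos δ sin h₀ = 1.5184×-0.23684×0.21023 + 0.97155×0.97765×0.99863 = -0.075602 + 0.948535 = 0.872933.
Inverse-square distance factor (a/d)² = 0.9817² = 0.963735.
Q̄ = (S_0/π) × 0.963735 × [bracket] = (589/π) × 0.963735 × 0.872933 = 157.7 W/m².

Q̄ ≈ 158 W/m²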